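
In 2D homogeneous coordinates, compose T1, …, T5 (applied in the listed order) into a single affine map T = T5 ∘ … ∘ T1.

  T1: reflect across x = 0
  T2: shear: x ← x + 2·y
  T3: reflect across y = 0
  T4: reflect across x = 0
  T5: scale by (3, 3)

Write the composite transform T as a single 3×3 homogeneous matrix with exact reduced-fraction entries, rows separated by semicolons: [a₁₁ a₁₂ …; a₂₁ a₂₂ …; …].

T = [3 -6 0; 0 -3 0; 0 0 1]

T1 = [-1 0 0; 0 1 0; 0 0 1]
T2·T1 = [-1 2 0; 0 1 0; 0 0 1]
T3·…·T1 = [-1 2 0; 0 -1 0; 0 0 1]
T4·…·T1 = [1 -2 0; 0 -1 0; 0 0 1]
T5·…·T1 = [3 -6 0; 0 -3 0; 0 0 1]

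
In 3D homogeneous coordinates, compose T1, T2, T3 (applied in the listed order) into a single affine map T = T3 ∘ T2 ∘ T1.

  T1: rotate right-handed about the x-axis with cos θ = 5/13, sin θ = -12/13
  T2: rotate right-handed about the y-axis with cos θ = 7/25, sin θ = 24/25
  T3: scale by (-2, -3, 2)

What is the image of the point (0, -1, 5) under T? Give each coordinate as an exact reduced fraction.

T1 rotate right-handed about the x-axis with cos θ = 5/13, sin θ = -12/13: (0, -1, 5) → (0, 55/13, 37/13)
T2 rotate right-handed about the y-axis with cos θ = 7/25, sin θ = 24/25: (0, 55/13, 37/13) → (888/325, 55/13, 259/325)
T3 scale by (-2, -3, 2): (888/325, 55/13, 259/325) → (-1776/325, -165/13, 518/325)

T(p) = (-1776/325, -165/13, 518/325)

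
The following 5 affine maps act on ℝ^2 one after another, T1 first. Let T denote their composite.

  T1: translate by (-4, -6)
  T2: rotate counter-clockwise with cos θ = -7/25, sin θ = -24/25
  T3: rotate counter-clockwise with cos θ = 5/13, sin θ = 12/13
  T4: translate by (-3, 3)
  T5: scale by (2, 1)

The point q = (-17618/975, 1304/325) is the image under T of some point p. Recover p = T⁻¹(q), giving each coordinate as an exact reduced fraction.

p = (-4/3, 3)

T1 = [1 0 -4; 0 1 -6; 0 0 1]
T2·T1 = [-7/25 24/25 -116/25; -24/25 -7/25 138/25; 0 0 1]
T3·…·T1 = [253/325 204/325 -172/25; -204/325 253/325 -54/25; 0 0 1]
T4·…·T1 = [253/325 204/325 -247/25; -204/325 253/325 21/25; 0 0 1]
T5·…·T1 = [506/325 408/325 -494/25; -204/325 253/325 21/25; 0 0 1]
det M = 2; M⁻¹ = [253/650 -204/325 2671/325; 102/325 253/325 1803/325; 0 0 1]
M⁻¹ · (-17618/975, 1304/325)ᵀ = (-4/3, 3)ᵀ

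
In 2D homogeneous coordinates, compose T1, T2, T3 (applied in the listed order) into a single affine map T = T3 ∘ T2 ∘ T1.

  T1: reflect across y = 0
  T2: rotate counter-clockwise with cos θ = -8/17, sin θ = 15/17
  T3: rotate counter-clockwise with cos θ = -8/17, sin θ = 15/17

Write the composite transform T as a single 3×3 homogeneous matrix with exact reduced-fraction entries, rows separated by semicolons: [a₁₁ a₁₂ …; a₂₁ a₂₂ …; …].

T = [-161/289 -240/289 0; -240/289 161/289 0; 0 0 1]

T1 = [1 0 0; 0 -1 0; 0 0 1]
T2·T1 = [-8/17 15/17 0; 15/17 8/17 0; 0 0 1]
T3·…·T1 = [-161/289 -240/289 0; -240/289 161/289 0; 0 0 1]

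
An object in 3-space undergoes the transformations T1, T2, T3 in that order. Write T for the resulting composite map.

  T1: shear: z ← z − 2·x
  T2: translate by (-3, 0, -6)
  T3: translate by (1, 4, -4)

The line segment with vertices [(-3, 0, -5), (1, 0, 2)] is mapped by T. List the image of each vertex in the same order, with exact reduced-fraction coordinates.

image vertices: (-5, 4, -9), (-1, 4, -10)

T1 shear: z ← z − 2·x: (-3, 0, -5) → (-3, 0, 1); (1, 0, 2) → (1, 0, 0)
T2 translate by (-3, 0, -6): (-3, 0, 1) → (-6, 0, -5); (1, 0, 0) → (-2, 0, -6)
T3 translate by (1, 4, -4): (-6, 0, -5) → (-5, 4, -9); (-2, 0, -6) → (-1, 4, -10)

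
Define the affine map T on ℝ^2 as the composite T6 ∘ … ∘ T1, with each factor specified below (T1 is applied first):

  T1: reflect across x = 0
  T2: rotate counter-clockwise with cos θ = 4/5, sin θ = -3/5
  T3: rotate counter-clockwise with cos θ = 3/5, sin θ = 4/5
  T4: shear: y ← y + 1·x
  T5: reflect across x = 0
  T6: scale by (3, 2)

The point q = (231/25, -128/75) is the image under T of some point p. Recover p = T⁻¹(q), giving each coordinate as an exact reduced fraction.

p = (7/3, 3)

T1 = [-1 0 0; 0 1 0; 0 0 1]
T2·T1 = [-4/5 3/5 0; 3/5 4/5 0; 0 0 1]
T3·…·T1 = [-24/25 -7/25 0; -7/25 24/25 0; 0 0 1]
T4·…·T1 = [-24/25 -7/25 0; -31/25 17/25 0; 0 0 1]
T5·…·T1 = [24/25 7/25 0; -31/25 17/25 0; 0 0 1]
T6·…·T1 = [72/25 21/25 0; -62/25 34/25 0; 0 0 1]
det M = 6; M⁻¹ = [17/75 -7/50 0; 31/75 12/25 0; 0 0 1]
M⁻¹ · (231/25, -128/75)ᵀ = (7/3, 3)ᵀ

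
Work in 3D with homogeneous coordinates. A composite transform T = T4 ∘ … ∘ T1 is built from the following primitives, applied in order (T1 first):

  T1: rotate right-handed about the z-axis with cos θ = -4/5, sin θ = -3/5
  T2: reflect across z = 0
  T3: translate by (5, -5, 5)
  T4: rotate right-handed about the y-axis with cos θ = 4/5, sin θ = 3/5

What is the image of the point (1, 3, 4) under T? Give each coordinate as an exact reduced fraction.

T1 rotate right-handed about the z-axis with cos θ = -4/5, sin θ = -3/5: (1, 3, 4) → (1, -3, 4)
T2 reflect across z = 0: (1, -3, 4) → (1, -3, -4)
T3 translate by (5, -5, 5): (1, -3, -4) → (6, -8, 1)
T4 rotate right-handed about the y-axis with cos θ = 4/5, sin θ = 3/5: (6, -8, 1) → (27/5, -8, -14/5)

T(p) = (27/5, -8, -14/5)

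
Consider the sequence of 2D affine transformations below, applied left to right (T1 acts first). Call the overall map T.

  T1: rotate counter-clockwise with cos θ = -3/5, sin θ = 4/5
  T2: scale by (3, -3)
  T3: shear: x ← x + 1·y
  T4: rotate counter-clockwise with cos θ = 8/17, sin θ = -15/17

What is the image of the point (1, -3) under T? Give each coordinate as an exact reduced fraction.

T(p) = (-681/85, -132/85)

T1 rotate counter-clockwise with cos θ = -3/5, sin θ = 4/5: (1, -3) → (9/5, 13/5)
T2 scale by (3, -3): (9/5, 13/5) → (27/5, -39/5)
T3 shear: x ← x + 1·y: (27/5, -39/5) → (-12/5, -39/5)
T4 rotate counter-clockwise with cos θ = 8/17, sin θ = -15/17: (-12/5, -39/5) → (-681/85, -132/85)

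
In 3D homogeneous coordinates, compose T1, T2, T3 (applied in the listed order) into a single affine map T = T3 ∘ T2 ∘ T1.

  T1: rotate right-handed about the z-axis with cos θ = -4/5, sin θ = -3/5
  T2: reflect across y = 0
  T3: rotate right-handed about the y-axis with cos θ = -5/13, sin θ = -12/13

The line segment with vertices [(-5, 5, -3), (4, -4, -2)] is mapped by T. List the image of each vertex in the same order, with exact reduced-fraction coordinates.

image vertices: (1/13, 1, 99/13), (4, -4/5, -22/5)

T1 rotate right-handed about the z-axis with cos θ = -4/5, sin θ = -3/5: (-5, 5, -3) → (7, -1, -3); (4, -4, -2) → (-28/5, 4/5, -2)
T2 reflect across y = 0: (7, -1, -3) → (7, 1, -3); (-28/5, 4/5, -2) → (-28/5, -4/5, -2)
T3 rotate right-handed about the y-axis with cos θ = -5/13, sin θ = -12/13: (7, 1, -3) → (1/13, 1, 99/13); (-28/5, -4/5, -2) → (4, -4/5, -22/5)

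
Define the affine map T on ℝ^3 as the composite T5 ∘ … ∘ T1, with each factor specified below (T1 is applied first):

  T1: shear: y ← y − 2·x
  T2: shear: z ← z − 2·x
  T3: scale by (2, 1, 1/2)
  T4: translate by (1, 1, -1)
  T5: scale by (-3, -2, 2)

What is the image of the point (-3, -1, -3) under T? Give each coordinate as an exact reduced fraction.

T(p) = (15, -12, 1)

T1 shear: y ← y − 2·x: (-3, -1, -3) → (-3, 5, -3)
T2 shear: z ← z − 2·x: (-3, 5, -3) → (-3, 5, 3)
T3 scale by (2, 1, 1/2): (-3, 5, 3) → (-6, 5, 3/2)
T4 translate by (1, 1, -1): (-6, 5, 3/2) → (-5, 6, 1/2)
T5 scale by (-3, -2, 2): (-5, 6, 1/2) → (15, -12, 1)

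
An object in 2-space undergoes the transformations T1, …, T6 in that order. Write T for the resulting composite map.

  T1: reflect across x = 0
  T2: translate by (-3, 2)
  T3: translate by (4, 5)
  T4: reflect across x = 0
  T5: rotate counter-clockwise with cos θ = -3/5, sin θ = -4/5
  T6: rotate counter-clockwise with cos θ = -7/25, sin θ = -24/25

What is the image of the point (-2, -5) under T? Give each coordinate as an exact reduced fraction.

T(p) = (1/5, -18/5)

T1 reflect across x = 0: (-2, -5) → (2, -5)
T2 translate by (-3, 2): (2, -5) → (-1, -3)
T3 translate by (4, 5): (-1, -3) → (3, 2)
T4 reflect across x = 0: (3, 2) → (-3, 2)
T5 rotate counter-clockwise with cos θ = -3/5, sin θ = -4/5: (-3, 2) → (17/5, 6/5)
T6 rotate counter-clockwise with cos θ = -7/25, sin θ = -24/25: (17/5, 6/5) → (1/5, -18/5)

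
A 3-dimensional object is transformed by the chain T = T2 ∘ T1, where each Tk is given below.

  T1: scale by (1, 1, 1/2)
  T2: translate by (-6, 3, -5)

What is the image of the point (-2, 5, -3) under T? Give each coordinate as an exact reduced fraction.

T1 scale by (1, 1, 1/2): (-2, 5, -3) → (-2, 5, -3/2)
T2 translate by (-6, 3, -5): (-2, 5, -3/2) → (-8, 8, -13/2)

T(p) = (-8, 8, -13/2)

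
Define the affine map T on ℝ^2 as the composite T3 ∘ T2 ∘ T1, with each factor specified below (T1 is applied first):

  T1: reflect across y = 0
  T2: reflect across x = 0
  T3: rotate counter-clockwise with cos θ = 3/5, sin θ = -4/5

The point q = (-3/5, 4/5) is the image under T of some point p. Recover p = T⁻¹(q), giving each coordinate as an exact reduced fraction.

T1 = [1 0 0; 0 -1 0; 0 0 1]
T2·T1 = [-1 0 0; 0 -1 0; 0 0 1]
T3·…·T1 = [-3/5 -4/5 0; 4/5 -3/5 0; 0 0 1]
det M = 1; M⁻¹ = [-3/5 4/5 0; -4/5 -3/5 0; 0 0 1]
M⁻¹ · (-3/5, 4/5)ᵀ = (1, 0)ᵀ

p = (1, 0)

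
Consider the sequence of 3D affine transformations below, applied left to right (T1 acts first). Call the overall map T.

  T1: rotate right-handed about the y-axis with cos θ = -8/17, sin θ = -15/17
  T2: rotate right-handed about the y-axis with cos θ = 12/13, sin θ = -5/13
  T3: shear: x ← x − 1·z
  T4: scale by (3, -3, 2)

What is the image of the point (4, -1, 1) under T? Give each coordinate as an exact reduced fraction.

T(p) = (-3639/221, 3, 778/221)

T1 rotate right-handed about the y-axis with cos θ = -8/17, sin θ = -15/17: (4, -1, 1) → (-47/17, -1, 52/17)
T2 rotate right-handed about the y-axis with cos θ = 12/13, sin θ = -5/13: (-47/17, -1, 52/17) → (-824/221, -1, 389/221)
T3 shear: x ← x − 1·z: (-824/221, -1, 389/221) → (-1213/221, -1, 389/221)
T4 scale by (3, -3, 2): (-1213/221, -1, 389/221) → (-3639/221, 3, 778/221)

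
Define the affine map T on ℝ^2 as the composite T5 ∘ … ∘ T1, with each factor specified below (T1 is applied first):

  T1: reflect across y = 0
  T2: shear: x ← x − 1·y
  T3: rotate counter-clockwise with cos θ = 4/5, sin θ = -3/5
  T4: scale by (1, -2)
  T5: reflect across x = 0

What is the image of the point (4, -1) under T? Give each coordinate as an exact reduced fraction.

T(p) = (-3, 2)

T1 reflect across y = 0: (4, -1) → (4, 1)
T2 shear: x ← x − 1·y: (4, 1) → (3, 1)
T3 rotate counter-clockwise with cos θ = 4/5, sin θ = -3/5: (3, 1) → (3, -1)
T4 scale by (1, -2): (3, -1) → (3, 2)
T5 reflect across x = 0: (3, 2) → (-3, 2)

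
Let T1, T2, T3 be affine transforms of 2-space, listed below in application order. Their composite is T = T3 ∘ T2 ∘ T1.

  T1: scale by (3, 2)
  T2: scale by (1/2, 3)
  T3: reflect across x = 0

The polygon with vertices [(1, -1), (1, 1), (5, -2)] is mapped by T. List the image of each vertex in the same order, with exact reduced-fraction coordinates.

image vertices: (-3/2, -6), (-3/2, 6), (-15/2, -12)

T1 scale by (3, 2): (1, -1) → (3, -2); (1, 1) → (3, 2); (5, -2) → (15, -4)
T2 scale by (1/2, 3): (3, -2) → (3/2, -6); (3, 2) → (3/2, 6); (15, -4) → (15/2, -12)
T3 reflect across x = 0: (3/2, -6) → (-3/2, -6); (3/2, 6) → (-3/2, 6); (15/2, -12) → (-15/2, -12)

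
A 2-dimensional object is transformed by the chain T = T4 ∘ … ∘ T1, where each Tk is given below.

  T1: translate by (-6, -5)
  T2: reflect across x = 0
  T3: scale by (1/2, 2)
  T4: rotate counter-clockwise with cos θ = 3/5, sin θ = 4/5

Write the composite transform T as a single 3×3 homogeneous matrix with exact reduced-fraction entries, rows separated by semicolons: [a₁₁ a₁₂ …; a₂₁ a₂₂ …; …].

T = [-3/10 -8/5 49/5; -2/5 6/5 -18/5; 0 0 1]

T1 = [1 0 -6; 0 1 -5; 0 0 1]
T2·T1 = [-1 0 6; 0 1 -5; 0 0 1]
T3·…·T1 = [-1/2 0 3; 0 2 -10; 0 0 1]
T4·…·T1 = [-3/10 -8/5 49/5; -2/5 6/5 -18/5; 0 0 1]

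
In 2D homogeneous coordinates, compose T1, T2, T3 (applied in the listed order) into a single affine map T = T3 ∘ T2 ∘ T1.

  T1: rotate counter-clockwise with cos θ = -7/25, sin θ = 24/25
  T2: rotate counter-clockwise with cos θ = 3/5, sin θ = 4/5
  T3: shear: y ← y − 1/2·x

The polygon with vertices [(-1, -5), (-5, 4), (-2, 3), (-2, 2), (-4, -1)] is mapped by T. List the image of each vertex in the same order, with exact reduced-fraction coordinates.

image vertices: (337/125, 149/50), (409/125, -357/50), (102/125, -98/25), (146/125, -79/25), (512/125, -63/25)

T1 rotate counter-clockwise with cos θ = -7/25, sin θ = 24/25: (-1, -5) → (127/25, 11/25); (-5, 4) → (-61/25, -148/25); (-2, 3) → (-58/25, -69/25); (-2, 2) → (-34/25, -62/25); (-4, -1) → (52/25, -89/25)
T2 rotate counter-clockwise with cos θ = 3/5, sin θ = 4/5: (127/25, 11/25) → (337/125, 541/125); (-61/25, -148/25) → (409/125, -688/125); (-58/25, -69/25) → (102/125, -439/125); (-34/25, -62/25) → (146/125, -322/125); (52/25, -89/25) → (512/125, -59/125)
T3 shear: y ← y − 1/2·x: (337/125, 541/125) → (337/125, 149/50); (409/125, -688/125) → (409/125, -357/50); (102/125, -439/125) → (102/125, -98/25); (146/125, -322/125) → (146/125, -79/25); (512/125, -59/125) → (512/125, -63/25)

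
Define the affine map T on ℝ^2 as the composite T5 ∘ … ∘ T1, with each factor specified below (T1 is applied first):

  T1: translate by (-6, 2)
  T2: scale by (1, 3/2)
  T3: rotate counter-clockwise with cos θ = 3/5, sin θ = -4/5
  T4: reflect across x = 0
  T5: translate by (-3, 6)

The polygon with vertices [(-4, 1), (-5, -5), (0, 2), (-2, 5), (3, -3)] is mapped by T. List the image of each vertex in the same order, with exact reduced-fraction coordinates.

T1 translate by (-6, 2): (-4, 1) → (-10, 3); (-5, -5) → (-11, -3); (0, 2) → (-6, 4); (-2, 5) → (-8, 7); (3, -3) → (-3, -1)
T2 scale by (1, 3/2): (-10, 3) → (-10, 9/2); (-11, -3) → (-11, -9/2); (-6, 4) → (-6, 6); (-8, 7) → (-8, 21/2); (-3, -1) → (-3, -3/2)
T3 rotate counter-clockwise with cos θ = 3/5, sin θ = -4/5: (-10, 9/2) → (-12/5, 107/10); (-11, -9/2) → (-51/5, 61/10); (-6, 6) → (6/5, 42/5); (-8, 21/2) → (18/5, 127/10); (-3, -3/2) → (-3, 3/2)
T4 reflect across x = 0: (-12/5, 107/10) → (12/5, 107/10); (-51/5, 61/10) → (51/5, 61/10); (6/5, 42/5) → (-6/5, 42/5); (18/5, 127/10) → (-18/5, 127/10); (-3, 3/2) → (3, 3/2)
T5 translate by (-3, 6): (12/5, 107/10) → (-3/5, 167/10); (51/5, 61/10) → (36/5, 121/10); (-6/5, 42/5) → (-21/5, 72/5); (-18/5, 127/10) → (-33/5, 187/10); (3, 3/2) → (0, 15/2)

image vertices: (-3/5, 167/10), (36/5, 121/10), (-21/5, 72/5), (-33/5, 187/10), (0, 15/2)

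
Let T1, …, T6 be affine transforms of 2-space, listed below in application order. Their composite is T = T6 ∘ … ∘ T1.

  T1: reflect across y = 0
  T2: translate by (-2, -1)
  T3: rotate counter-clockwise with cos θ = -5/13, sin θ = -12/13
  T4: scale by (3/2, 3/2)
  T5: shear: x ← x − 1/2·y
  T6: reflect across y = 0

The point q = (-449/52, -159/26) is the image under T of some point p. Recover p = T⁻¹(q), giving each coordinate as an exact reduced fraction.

p = (-1/3, 4)

T1 = [1 0 0; 0 -1 0; 0 0 1]
T2·T1 = [1 0 -2; 0 -1 -1; 0 0 1]
T3·…·T1 = [-5/13 -12/13 -2/13; -12/13 5/13 29/13; 0 0 1]
T4·…·T1 = [-15/26 -18/13 -3/13; -18/13 15/26 87/26; 0 0 1]
T5·…·T1 = [3/26 -87/52 -99/52; -18/13 15/26 87/26; 0 0 1]
T6·…·T1 = [3/26 -87/52 -99/52; 18/13 -15/26 -87/26; 0 0 1]
det M = 9/4; M⁻¹ = [-10/39 29/39 2; -8/13 2/39 -1; 0 0 1]
M⁻¹ · (-449/52, -159/26)ᵀ = (-1/3, 4)ᵀ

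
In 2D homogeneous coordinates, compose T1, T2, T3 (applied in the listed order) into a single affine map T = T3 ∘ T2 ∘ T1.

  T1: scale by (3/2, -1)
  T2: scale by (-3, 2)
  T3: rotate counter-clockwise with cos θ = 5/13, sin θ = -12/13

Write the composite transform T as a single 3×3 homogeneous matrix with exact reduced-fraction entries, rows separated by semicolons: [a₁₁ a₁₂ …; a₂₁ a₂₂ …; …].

T1 = [3/2 0 0; 0 -1 0; 0 0 1]
T2·T1 = [-9/2 0 0; 0 -2 0; 0 0 1]
T3·…·T1 = [-45/26 -24/13 0; 54/13 -10/13 0; 0 0 1]

T = [-45/26 -24/13 0; 54/13 -10/13 0; 0 0 1]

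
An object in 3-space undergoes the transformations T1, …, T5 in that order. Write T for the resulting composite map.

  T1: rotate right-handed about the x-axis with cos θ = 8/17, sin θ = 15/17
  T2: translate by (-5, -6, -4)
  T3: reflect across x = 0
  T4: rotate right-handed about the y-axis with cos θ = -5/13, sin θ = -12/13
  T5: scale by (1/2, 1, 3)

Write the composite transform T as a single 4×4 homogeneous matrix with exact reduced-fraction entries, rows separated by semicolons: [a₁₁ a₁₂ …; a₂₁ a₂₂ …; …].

T = [5/26 -90/221 -48/221 23/26; 0 8/17 -15/17 -6; -36/13 -225/221 -120/221 240/13; 0 0 0 1]

T1 = [1 0 0 0; 0 8/17 -15/17 0; 0 15/17 8/17 0; 0 0 0 1]
T2·T1 = [1 0 0 -5; 0 8/17 -15/17 -6; 0 15/17 8/17 -4; 0 0 0 1]
T3·…·T1 = [-1 0 0 5; 0 8/17 -15/17 -6; 0 15/17 8/17 -4; 0 0 0 1]
T4·…·T1 = [5/13 -180/221 -96/221 23/13; 0 8/17 -15/17 -6; -12/13 -75/221 -40/221 80/13; 0 0 0 1]
T5·…·T1 = [5/26 -90/221 -48/221 23/26; 0 8/17 -15/17 -6; -36/13 -225/221 -120/221 240/13; 0 0 0 1]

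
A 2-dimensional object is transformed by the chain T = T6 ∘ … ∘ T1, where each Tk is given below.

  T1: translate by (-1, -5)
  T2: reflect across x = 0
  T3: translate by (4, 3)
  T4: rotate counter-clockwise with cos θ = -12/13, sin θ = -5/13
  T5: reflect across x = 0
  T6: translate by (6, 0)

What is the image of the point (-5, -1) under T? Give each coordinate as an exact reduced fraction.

T1 translate by (-1, -5): (-5, -1) → (-6, -6)
T2 reflect across x = 0: (-6, -6) → (6, -6)
T3 translate by (4, 3): (6, -6) → (10, -3)
T4 rotate counter-clockwise with cos θ = -12/13, sin θ = -5/13: (10, -3) → (-135/13, -14/13)
T5 reflect across x = 0: (-135/13, -14/13) → (135/13, -14/13)
T6 translate by (6, 0): (135/13, -14/13) → (213/13, -14/13)

T(p) = (213/13, -14/13)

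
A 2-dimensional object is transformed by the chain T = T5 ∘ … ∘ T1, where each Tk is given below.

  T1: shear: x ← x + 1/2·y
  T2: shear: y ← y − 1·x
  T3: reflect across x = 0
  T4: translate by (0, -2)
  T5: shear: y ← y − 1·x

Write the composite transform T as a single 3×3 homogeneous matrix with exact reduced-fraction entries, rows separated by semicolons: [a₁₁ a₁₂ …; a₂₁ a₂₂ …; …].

T1 = [1 1/2 0; 0 1 0; 0 0 1]
T2·T1 = [1 1/2 0; -1 1/2 0; 0 0 1]
T3·…·T1 = [-1 -1/2 0; -1 1/2 0; 0 0 1]
T4·…·T1 = [-1 -1/2 0; -1 1/2 -2; 0 0 1]
T5·…·T1 = [-1 -1/2 0; 0 1 -2; 0 0 1]

T = [-1 -1/2 0; 0 1 -2; 0 0 1]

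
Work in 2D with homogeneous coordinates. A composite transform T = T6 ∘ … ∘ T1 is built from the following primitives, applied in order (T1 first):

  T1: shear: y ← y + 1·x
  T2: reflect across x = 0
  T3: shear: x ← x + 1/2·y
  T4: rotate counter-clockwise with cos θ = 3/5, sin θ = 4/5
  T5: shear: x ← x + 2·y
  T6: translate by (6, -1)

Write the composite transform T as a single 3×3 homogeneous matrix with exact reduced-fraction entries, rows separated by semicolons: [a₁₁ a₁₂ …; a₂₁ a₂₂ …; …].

T = [-7/10 3/2 6; 1/5 1 -1; 0 0 1]

T1 = [1 0 0; 1 1 0; 0 0 1]
T2·T1 = [-1 0 0; 1 1 0; 0 0 1]
T3·…·T1 = [-1/2 1/2 0; 1 1 0; 0 0 1]
T4·…·T1 = [-11/10 -1/2 0; 1/5 1 0; 0 0 1]
T5·…·T1 = [-7/10 3/2 0; 1/5 1 0; 0 0 1]
T6·…·T1 = [-7/10 3/2 6; 1/5 1 -1; 0 0 1]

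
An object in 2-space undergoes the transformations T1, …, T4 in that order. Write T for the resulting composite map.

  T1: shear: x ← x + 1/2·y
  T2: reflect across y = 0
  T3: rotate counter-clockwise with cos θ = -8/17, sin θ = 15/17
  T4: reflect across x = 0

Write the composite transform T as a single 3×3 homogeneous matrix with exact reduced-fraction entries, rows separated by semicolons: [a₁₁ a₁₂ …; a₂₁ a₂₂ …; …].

T = [8/17 -11/17 0; 15/17 31/34 0; 0 0 1]

T1 = [1 1/2 0; 0 1 0; 0 0 1]
T2·T1 = [1 1/2 0; 0 -1 0; 0 0 1]
T3·…·T1 = [-8/17 11/17 0; 15/17 31/34 0; 0 0 1]
T4·…·T1 = [8/17 -11/17 0; 15/17 31/34 0; 0 0 1]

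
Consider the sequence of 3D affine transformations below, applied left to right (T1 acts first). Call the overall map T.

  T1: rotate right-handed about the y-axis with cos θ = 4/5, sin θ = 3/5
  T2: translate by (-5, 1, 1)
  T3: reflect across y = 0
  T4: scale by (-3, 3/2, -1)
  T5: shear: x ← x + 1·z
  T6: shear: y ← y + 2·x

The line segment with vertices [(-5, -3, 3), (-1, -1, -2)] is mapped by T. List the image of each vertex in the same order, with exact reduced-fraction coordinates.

image vertices: (76/5, 167/5, -32/5), (21, 42, 0)

T1 rotate right-handed about the y-axis with cos θ = 4/5, sin θ = 3/5: (-5, -3, 3) → (-11/5, -3, 27/5); (-1, -1, -2) → (-2, -1, -1)
T2 translate by (-5, 1, 1): (-11/5, -3, 27/5) → (-36/5, -2, 32/5); (-2, -1, -1) → (-7, 0, 0)
T3 reflect across y = 0: (-36/5, -2, 32/5) → (-36/5, 2, 32/5); (-7, 0, 0) → (-7, 0, 0)
T4 scale by (-3, 3/2, -1): (-36/5, 2, 32/5) → (108/5, 3, -32/5); (-7, 0, 0) → (21, 0, 0)
T5 shear: x ← x + 1·z: (108/5, 3, -32/5) → (76/5, 3, -32/5); (21, 0, 0) → (21, 0, 0)
T6 shear: y ← y + 2·x: (76/5, 3, -32/5) → (76/5, 167/5, -32/5); (21, 0, 0) → (21, 42, 0)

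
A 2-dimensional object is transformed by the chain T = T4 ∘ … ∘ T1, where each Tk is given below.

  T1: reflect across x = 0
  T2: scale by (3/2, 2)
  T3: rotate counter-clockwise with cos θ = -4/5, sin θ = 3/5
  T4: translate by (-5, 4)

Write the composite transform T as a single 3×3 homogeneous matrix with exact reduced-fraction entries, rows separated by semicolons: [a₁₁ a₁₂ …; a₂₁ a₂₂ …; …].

T1 = [-1 0 0; 0 1 0; 0 0 1]
T2·T1 = [-3/2 0 0; 0 2 0; 0 0 1]
T3·…·T1 = [6/5 -6/5 0; -9/10 -8/5 0; 0 0 1]
T4·…·T1 = [6/5 -6/5 -5; -9/10 -8/5 4; 0 0 1]

T = [6/5 -6/5 -5; -9/10 -8/5 4; 0 0 1]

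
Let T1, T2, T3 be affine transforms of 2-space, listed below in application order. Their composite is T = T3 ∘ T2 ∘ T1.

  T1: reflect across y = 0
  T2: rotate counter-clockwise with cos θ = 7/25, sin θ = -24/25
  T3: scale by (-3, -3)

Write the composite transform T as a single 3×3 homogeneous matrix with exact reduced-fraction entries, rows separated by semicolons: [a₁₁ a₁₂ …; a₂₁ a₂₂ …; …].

T1 = [1 0 0; 0 -1 0; 0 0 1]
T2·T1 = [7/25 -24/25 0; -24/25 -7/25 0; 0 0 1]
T3·…·T1 = [-21/25 72/25 0; 72/25 21/25 0; 0 0 1]

T = [-21/25 72/25 0; 72/25 21/25 0; 0 0 1]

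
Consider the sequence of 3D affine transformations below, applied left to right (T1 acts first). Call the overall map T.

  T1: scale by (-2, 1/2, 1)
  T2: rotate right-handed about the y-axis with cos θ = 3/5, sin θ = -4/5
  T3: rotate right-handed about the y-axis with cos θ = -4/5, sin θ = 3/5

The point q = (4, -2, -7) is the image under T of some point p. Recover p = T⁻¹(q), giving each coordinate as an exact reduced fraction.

p = (-7/2, -4, 4)

T1 = [-2 0 0 0; 0 1/2 0 0; 0 0 1 0; 0 0 0 1]
T2·T1 = [-6/5 0 -4/5 0; 0 1/2 0 0; -8/5 0 3/5 0; 0 0 0 1]
T3·…·T1 = [0 0 1 0; 0 1/2 0 0; 2 0 0 0; 0 0 0 1]
det M = -1; M⁻¹ = [0 0 1/2 0; 0 2 0 0; 1 0 0 0; 0 0 0 1]
M⁻¹ · (4, -2, -7)ᵀ = (-7/2, -4, 4)ᵀ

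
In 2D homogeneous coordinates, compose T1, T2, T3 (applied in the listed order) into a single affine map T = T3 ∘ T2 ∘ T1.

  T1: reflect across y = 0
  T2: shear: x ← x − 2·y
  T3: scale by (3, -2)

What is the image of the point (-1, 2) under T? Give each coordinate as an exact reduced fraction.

T(p) = (9, 4)

T1 reflect across y = 0: (-1, 2) → (-1, -2)
T2 shear: x ← x − 2·y: (-1, -2) → (3, -2)
T3 scale by (3, -2): (3, -2) → (9, 4)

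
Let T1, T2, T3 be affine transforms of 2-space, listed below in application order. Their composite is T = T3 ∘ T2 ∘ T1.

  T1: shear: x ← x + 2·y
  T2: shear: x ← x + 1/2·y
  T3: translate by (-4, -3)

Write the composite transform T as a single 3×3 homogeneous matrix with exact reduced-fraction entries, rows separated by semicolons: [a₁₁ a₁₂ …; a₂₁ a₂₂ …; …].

T = [1 5/2 -4; 0 1 -3; 0 0 1]

T1 = [1 2 0; 0 1 0; 0 0 1]
T2·T1 = [1 5/2 0; 0 1 0; 0 0 1]
T3·…·T1 = [1 5/2 -4; 0 1 -3; 0 0 1]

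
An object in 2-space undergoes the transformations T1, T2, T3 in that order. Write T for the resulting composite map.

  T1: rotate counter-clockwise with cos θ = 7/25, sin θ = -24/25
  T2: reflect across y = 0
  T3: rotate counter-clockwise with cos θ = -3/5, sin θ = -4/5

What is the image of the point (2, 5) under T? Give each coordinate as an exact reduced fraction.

T(p) = (-14/5, -23/5)

T1 rotate counter-clockwise with cos θ = 7/25, sin θ = -24/25: (2, 5) → (134/25, -13/25)
T2 reflect across y = 0: (134/25, -13/25) → (134/25, 13/25)
T3 rotate counter-clockwise with cos θ = -3/5, sin θ = -4/5: (134/25, 13/25) → (-14/5, -23/5)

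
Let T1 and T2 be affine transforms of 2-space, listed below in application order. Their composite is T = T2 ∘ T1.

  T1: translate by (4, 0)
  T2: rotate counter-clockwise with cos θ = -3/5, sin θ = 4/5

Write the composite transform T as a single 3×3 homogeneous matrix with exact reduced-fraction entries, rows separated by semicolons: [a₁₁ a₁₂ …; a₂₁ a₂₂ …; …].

T = [-3/5 -4/5 -12/5; 4/5 -3/5 16/5; 0 0 1]

T1 = [1 0 4; 0 1 0; 0 0 1]
T2·T1 = [-3/5 -4/5 -12/5; 4/5 -3/5 16/5; 0 0 1]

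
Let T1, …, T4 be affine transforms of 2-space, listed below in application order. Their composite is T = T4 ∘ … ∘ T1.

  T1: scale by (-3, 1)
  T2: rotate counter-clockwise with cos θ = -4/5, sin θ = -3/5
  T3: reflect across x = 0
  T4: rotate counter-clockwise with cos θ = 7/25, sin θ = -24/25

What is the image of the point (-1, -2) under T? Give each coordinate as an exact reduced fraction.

T1 scale by (-3, 1): (-1, -2) → (3, -2)
T2 rotate counter-clockwise with cos θ = -4/5, sin θ = -3/5: (3, -2) → (-18/5, -1/5)
T3 reflect across x = 0: (-18/5, -1/5) → (18/5, -1/5)
T4 rotate counter-clockwise with cos θ = 7/25, sin θ = -24/25: (18/5, -1/5) → (102/125, -439/125)

T(p) = (102/125, -439/125)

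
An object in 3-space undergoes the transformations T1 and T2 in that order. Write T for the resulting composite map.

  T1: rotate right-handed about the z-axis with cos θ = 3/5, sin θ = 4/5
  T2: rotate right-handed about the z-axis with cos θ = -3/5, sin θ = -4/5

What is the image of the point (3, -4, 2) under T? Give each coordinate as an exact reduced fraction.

T1 rotate right-handed about the z-axis with cos θ = 3/5, sin θ = 4/5: (3, -4, 2) → (5, 0, 2)
T2 rotate right-handed about the z-axis with cos θ = -3/5, sin θ = -4/5: (5, 0, 2) → (-3, -4, 2)

T(p) = (-3, -4, 2)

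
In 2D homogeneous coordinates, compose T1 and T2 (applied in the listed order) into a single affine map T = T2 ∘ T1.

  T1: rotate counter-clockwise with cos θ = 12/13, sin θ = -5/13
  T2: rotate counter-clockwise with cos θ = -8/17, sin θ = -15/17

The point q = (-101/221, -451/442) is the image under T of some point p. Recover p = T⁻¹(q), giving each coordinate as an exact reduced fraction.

T1 = [12/13 5/13 0; -5/13 12/13 0; 0 0 1]
T2·T1 = [-171/221 140/221 0; -140/221 -171/221 0; 0 0 1]
det M = 1; M⁻¹ = [-171/221 -140/221 0; 140/221 -171/221 0; 0 0 1]
M⁻¹ · (-101/221, -451/442)ᵀ = (1, 1/2)ᵀ

p = (1, 1/2)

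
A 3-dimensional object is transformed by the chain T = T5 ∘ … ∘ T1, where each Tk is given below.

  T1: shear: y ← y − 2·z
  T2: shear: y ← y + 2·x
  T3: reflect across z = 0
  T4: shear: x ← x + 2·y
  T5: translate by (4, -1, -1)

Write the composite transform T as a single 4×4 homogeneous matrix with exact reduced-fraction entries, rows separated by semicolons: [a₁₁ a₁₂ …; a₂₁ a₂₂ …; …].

T1 = [1 0 0 0; 0 1 -2 0; 0 0 1 0; 0 0 0 1]
T2·T1 = [1 0 0 0; 2 1 -2 0; 0 0 1 0; 0 0 0 1]
T3·…·T1 = [1 0 0 0; 2 1 -2 0; 0 0 -1 0; 0 0 0 1]
T4·…·T1 = [5 2 -4 0; 2 1 -2 0; 0 0 -1 0; 0 0 0 1]
T5·…·T1 = [5 2 -4 4; 2 1 -2 -1; 0 0 -1 -1; 0 0 0 1]

T = [5 2 -4 4; 2 1 -2 -1; 0 0 -1 -1; 0 0 0 1]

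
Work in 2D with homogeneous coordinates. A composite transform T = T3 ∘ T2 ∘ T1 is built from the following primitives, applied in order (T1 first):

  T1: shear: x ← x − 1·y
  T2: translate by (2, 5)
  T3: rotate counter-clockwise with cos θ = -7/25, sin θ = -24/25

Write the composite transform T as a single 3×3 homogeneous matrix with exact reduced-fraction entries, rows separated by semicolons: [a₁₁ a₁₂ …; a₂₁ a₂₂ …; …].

T = [-7/25 31/25 106/25; -24/25 17/25 -83/25; 0 0 1]

T1 = [1 -1 0; 0 1 0; 0 0 1]
T2·T1 = [1 -1 2; 0 1 5; 0 0 1]
T3·…·T1 = [-7/25 31/25 106/25; -24/25 17/25 -83/25; 0 0 1]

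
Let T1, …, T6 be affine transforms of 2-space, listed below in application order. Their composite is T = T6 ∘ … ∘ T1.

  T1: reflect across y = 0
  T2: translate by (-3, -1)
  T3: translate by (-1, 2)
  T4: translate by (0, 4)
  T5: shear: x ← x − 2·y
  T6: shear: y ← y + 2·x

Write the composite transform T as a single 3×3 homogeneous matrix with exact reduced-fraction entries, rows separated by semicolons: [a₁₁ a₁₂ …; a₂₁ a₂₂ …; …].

T = [1 2 -14; 2 3 -23; 0 0 1]

T1 = [1 0 0; 0 -1 0; 0 0 1]
T2·T1 = [1 0 -3; 0 -1 -1; 0 0 1]
T3·…·T1 = [1 0 -4; 0 -1 1; 0 0 1]
T4·…·T1 = [1 0 -4; 0 -1 5; 0 0 1]
T5·…·T1 = [1 2 -14; 0 -1 5; 0 0 1]
T6·…·T1 = [1 2 -14; 2 3 -23; 0 0 1]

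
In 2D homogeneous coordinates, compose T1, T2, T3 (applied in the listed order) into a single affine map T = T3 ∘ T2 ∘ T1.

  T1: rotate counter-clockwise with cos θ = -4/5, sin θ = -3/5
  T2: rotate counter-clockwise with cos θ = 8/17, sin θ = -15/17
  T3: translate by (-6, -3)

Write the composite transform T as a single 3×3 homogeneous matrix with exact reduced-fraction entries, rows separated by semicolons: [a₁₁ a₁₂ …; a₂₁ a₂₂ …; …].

T1 = [-4/5 3/5 0; -3/5 -4/5 0; 0 0 1]
T2·T1 = [-77/85 -36/85 0; 36/85 -77/85 0; 0 0 1]
T3·…·T1 = [-77/85 -36/85 -6; 36/85 -77/85 -3; 0 0 1]

T = [-77/85 -36/85 -6; 36/85 -77/85 -3; 0 0 1]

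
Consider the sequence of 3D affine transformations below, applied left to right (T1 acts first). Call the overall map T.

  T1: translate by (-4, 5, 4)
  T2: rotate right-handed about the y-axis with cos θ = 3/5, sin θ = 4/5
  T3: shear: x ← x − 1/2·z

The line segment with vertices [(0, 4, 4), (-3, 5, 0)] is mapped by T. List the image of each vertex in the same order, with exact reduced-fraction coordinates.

T1 translate by (-4, 5, 4): (0, 4, 4) → (-4, 9, 8); (-3, 5, 0) → (-7, 10, 4)
T2 rotate right-handed about the y-axis with cos θ = 3/5, sin θ = 4/5: (-4, 9, 8) → (4, 9, 8); (-7, 10, 4) → (-1, 10, 8)
T3 shear: x ← x − 1/2·z: (4, 9, 8) → (0, 9, 8); (-1, 10, 8) → (-5, 10, 8)

image vertices: (0, 9, 8), (-5, 10, 8)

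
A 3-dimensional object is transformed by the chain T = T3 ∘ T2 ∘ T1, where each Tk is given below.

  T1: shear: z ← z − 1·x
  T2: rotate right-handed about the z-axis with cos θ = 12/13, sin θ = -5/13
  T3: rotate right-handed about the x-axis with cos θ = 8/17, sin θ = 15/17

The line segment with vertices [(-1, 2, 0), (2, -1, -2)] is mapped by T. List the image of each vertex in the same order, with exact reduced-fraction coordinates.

image vertices: (-2/13, 37/221, 539/221), (19/13, 604/221, -746/221)

T1 shear: z ← z − 1·x: (-1, 2, 0) → (-1, 2, 1); (2, -1, -2) → (2, -1, -4)
T2 rotate right-handed about the z-axis with cos θ = 12/13, sin θ = -5/13: (-1, 2, 1) → (-2/13, 29/13, 1); (2, -1, -4) → (19/13, -22/13, -4)
T3 rotate right-handed about the x-axis with cos θ = 8/17, sin θ = 15/17: (-2/13, 29/13, 1) → (-2/13, 37/221, 539/221); (19/13, -22/13, -4) → (19/13, 604/221, -746/221)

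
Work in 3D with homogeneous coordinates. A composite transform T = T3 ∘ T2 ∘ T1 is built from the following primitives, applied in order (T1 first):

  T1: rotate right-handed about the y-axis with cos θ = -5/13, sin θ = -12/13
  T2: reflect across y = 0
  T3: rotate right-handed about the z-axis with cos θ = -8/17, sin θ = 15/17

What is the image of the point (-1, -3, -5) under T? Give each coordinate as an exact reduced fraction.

T1 rotate right-handed about the y-axis with cos θ = -5/13, sin θ = -12/13: (-1, -3, -5) → (5, -3, 1)
T2 reflect across y = 0: (5, -3, 1) → (5, 3, 1)
T3 rotate right-handed about the z-axis with cos θ = -8/17, sin θ = 15/17: (5, 3, 1) → (-5, 3, 1)

T(p) = (-5, 3, 1)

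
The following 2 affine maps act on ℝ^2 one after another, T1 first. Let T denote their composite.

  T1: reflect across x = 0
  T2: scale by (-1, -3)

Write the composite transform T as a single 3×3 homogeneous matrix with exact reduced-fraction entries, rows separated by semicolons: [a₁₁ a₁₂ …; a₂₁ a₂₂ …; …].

T = [1 0 0; 0 -3 0; 0 0 1]

T1 = [-1 0 0; 0 1 0; 0 0 1]
T2·T1 = [1 0 0; 0 -3 0; 0 0 1]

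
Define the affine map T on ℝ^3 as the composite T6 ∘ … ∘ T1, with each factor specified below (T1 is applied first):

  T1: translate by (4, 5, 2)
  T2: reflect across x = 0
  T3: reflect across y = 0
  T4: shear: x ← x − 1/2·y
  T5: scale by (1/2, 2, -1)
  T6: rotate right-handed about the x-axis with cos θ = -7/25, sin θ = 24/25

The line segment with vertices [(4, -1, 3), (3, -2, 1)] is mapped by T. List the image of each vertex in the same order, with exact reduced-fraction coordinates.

image vertices: (-3, 176/25, -157/25), (-11/4, 114/25, -123/25)

T1 translate by (4, 5, 2): (4, -1, 3) → (8, 4, 5); (3, -2, 1) → (7, 3, 3)
T2 reflect across x = 0: (8, 4, 5) → (-8, 4, 5); (7, 3, 3) → (-7, 3, 3)
T3 reflect across y = 0: (-8, 4, 5) → (-8, -4, 5); (-7, 3, 3) → (-7, -3, 3)
T4 shear: x ← x − 1/2·y: (-8, -4, 5) → (-6, -4, 5); (-7, -3, 3) → (-11/2, -3, 3)
T5 scale by (1/2, 2, -1): (-6, -4, 5) → (-3, -8, -5); (-11/2, -3, 3) → (-11/4, -6, -3)
T6 rotate right-handed about the x-axis with cos θ = -7/25, sin θ = 24/25: (-3, -8, -5) → (-3, 176/25, -157/25); (-11/4, -6, -3) → (-11/4, 114/25, -123/25)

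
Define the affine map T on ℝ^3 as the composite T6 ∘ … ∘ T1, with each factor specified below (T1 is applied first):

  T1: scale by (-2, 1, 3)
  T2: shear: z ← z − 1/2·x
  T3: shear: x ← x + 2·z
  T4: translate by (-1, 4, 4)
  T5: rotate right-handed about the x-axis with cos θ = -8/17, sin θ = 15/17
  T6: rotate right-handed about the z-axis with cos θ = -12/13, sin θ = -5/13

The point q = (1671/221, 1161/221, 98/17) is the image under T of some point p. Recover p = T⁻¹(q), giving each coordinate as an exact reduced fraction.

p = (-1, 2, -4/3)

T1 = [-2 0 0 0; 0 1 0 0; 0 0 3 0; 0 0 0 1]
T2·T1 = [-2 0 0 0; 0 1 0 0; 1 0 3 0; 0 0 0 1]
T3·…·T1 = [0 0 6 0; 0 1 0 0; 1 0 3 0; 0 0 0 1]
T4·…·T1 = [0 0 6 -1; 0 1 0 4; 1 0 3 4; 0 0 0 1]
T5·…·T1 = [0 0 6 -1; -15/17 -8/17 -45/17 -92/17; -8/17 15/17 -24/17 28/17; 0 0 0 1]
T6·…·T1 = [-75/221 -40/221 -1449/221 -256/221; 180/221 96/221 30/221 1189/221; -8/17 15/17 -24/17 28/17; 0 0 0 1]
det M = -6; M⁻¹ = [27/221 445/442 -8/17 -9/2; -40/221 96/221 15/17 -4; -2/13 -5/78 0 1/6; 0 0 0 1]
M⁻¹ · (1671/221, 1161/221, 98/17)ᵀ = (-1, 2, -4/3)ᵀ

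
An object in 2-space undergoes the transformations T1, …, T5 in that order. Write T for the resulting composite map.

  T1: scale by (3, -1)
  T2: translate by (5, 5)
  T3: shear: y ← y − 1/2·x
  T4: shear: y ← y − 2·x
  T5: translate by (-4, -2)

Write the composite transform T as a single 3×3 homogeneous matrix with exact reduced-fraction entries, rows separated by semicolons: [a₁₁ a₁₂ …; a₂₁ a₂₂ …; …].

T1 = [3 0 0; 0 -1 0; 0 0 1]
T2·T1 = [3 0 5; 0 -1 5; 0 0 1]
T3·…·T1 = [3 0 5; -3/2 -1 5/2; 0 0 1]
T4·…·T1 = [3 0 5; -15/2 -1 -15/2; 0 0 1]
T5·…·T1 = [3 0 1; -15/2 -1 -19/2; 0 0 1]

T = [3 0 1; -15/2 -1 -19/2; 0 0 1]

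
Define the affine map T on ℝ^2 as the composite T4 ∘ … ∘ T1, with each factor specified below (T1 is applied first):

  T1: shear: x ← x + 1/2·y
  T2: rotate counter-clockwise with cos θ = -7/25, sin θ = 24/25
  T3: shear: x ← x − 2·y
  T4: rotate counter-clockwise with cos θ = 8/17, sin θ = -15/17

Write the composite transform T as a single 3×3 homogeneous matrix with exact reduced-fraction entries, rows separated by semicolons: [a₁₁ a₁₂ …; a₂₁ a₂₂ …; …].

T1 = [1 1/2 0; 0 1 0; 0 0 1]
T2·T1 = [-7/25 -11/10 0; 24/25 1/5 0; 0 0 1]
T3·…·T1 = [-11/5 -3/2 0; 24/25 1/5 0; 0 0 1]
T4·…·T1 = [-16/85 -9/17 0; 1017/425 241/170 0; 0 0 1]

T = [-16/85 -9/17 0; 1017/425 241/170 0; 0 0 1]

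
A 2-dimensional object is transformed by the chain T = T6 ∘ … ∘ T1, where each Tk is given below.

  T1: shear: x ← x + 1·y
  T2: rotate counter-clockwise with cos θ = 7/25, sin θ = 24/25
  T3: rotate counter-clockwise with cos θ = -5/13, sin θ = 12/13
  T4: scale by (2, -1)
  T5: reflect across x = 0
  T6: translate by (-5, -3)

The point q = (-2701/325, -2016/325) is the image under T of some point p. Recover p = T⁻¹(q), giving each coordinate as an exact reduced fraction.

p = (1, -3)

T1 = [1 1 0; 0 1 0; 0 0 1]
T2·T1 = [7/25 -17/25 0; 24/25 31/25 0; 0 0 1]
T3·…·T1 = [-323/325 -287/325 0; -36/325 -359/325 0; 0 0 1]
T4·…·T1 = [-646/325 -574/325 0; 36/325 359/325 0; 0 0 1]
T5·…·T1 = [646/325 574/325 0; 36/325 359/325 0; 0 0 1]
T6·…·T1 = [646/325 574/325 -5; 36/325 359/325 -3; 0 0 1]
det M = 2; M⁻¹ = [359/650 -287/325 73/650; -18/325 323/325 879/325; 0 0 1]
M⁻¹ · (-2701/325, -2016/325)ᵀ = (1, -3)ᵀ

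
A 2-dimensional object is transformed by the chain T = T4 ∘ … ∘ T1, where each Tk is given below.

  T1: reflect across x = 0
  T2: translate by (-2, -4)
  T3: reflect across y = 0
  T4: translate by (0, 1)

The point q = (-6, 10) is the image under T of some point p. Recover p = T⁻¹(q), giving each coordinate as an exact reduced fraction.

T1 = [-1 0 0; 0 1 0; 0 0 1]
T2·T1 = [-1 0 -2; 0 1 -4; 0 0 1]
T3·…·T1 = [-1 0 -2; 0 -1 4; 0 0 1]
T4·…·T1 = [-1 0 -2; 0 -1 5; 0 0 1]
det M = 1; M⁻¹ = [-1 0 -2; 0 -1 5; 0 0 1]
M⁻¹ · (-6, 10)ᵀ = (4, -5)ᵀ

p = (4, -5)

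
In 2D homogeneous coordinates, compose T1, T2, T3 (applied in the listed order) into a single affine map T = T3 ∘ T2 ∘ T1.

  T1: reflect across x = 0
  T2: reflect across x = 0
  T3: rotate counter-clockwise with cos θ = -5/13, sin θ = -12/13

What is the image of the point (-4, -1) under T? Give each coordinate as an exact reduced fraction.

T1 reflect across x = 0: (-4, -1) → (4, -1)
T2 reflect across x = 0: (4, -1) → (-4, -1)
T3 rotate counter-clockwise with cos θ = -5/13, sin θ = -12/13: (-4, -1) → (8/13, 53/13)

T(p) = (8/13, 53/13)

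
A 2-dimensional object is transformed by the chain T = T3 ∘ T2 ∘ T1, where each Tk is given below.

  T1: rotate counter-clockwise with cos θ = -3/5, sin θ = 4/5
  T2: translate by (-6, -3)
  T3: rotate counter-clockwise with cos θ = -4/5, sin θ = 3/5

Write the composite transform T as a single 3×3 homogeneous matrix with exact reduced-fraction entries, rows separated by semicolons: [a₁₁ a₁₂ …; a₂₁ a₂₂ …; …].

T1 = [-3/5 -4/5 0; 4/5 -3/5 0; 0 0 1]
T2·T1 = [-3/5 -4/5 -6; 4/5 -3/5 -3; 0 0 1]
T3·…·T1 = [0 1 33/5; -1 0 -6/5; 0 0 1]

T = [0 1 33/5; -1 0 -6/5; 0 0 1]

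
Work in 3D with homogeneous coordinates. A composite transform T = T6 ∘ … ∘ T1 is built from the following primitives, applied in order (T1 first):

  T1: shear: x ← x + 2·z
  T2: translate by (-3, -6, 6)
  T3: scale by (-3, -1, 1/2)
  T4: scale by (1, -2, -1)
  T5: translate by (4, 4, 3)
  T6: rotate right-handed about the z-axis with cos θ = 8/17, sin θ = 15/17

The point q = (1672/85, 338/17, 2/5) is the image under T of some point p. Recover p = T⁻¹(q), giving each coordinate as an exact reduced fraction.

T1 = [1 0 2 0; 0 1 0 0; 0 0 1 0; 0 0 0 1]
T2·T1 = [1 0 2 -3; 0 1 0 -6; 0 0 1 6; 0 0 0 1]
T3·…·T1 = [-3 0 -6 9; 0 -1 0 6; 0 0 1/2 3; 0 0 0 1]
T4·…·T1 = [-3 0 -6 9; 0 2 0 -12; 0 0 -1/2 -3; 0 0 0 1]
T5·…·T1 = [-3 0 -6 13; 0 2 0 -8; 0 0 -1/2 0; 0 0 0 1]
T6·…·T1 = [-24/17 -30/17 -48/17 224/17; -45/17 16/17 -90/17 131/17; 0 0 -1/2 0; 0 0 0 1]
det M = 3; M⁻¹ = [-8/51 -5/17 4 13/3; -15/34 4/17 0 4; 0 0 -2 0; 0 0 0 1]
M⁻¹ · (1672/85, 338/17, 2/5)ᵀ = (-3, 0, -4/5)ᵀ

p = (-3, 0, -4/5)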